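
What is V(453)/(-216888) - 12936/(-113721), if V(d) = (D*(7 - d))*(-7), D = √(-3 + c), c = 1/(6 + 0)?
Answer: 4312/37907 - 223*I*√102/92952 ≈ 0.11375 - 0.02423*I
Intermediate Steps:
c = ⅙ (c = 1/6 = ⅙ ≈ 0.16667)
D = I*√102/6 (D = √(-3 + ⅙) = √(-17/6) = I*√102/6 ≈ 1.6833*I)
V(d) = -7*I*√102*(7 - d)/6 (V(d) = ((I*√102/6)*(7 - d))*(-7) = (I*√102*(7 - d)/6)*(-7) = -7*I*√102*(7 - d)/6)
V(453)/(-216888) - 12936/(-113721) = (7*I*√102*(-7 + 453)/6)/(-216888) - 12936/(-113721) = ((7/6)*I*√102*446)*(-1/216888) - 12936*(-1/113721) = (1561*I*√102/3)*(-1/216888) + 4312/37907 = -223*I*√102/92952 + 4312/37907 = 4312/37907 - 223*I*√102/92952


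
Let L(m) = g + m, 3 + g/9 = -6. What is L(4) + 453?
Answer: 376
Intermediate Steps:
g = -81 (g = -27 + 9*(-6) = -27 - 54 = -81)
L(m) = -81 + m
L(4) + 453 = (-81 + 4) + 453 = -77 + 453 = 376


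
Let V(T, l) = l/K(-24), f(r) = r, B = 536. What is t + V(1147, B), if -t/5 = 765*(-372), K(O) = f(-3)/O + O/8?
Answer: 32722412/23 ≈ 1.4227e+6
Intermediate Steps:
K(O) = -3/O + O/8
V(T, l) = -8*l/23 (V(T, l) = l/(-3/(-24) + (⅛)*(-24)) = l/(-3*(-1/24) - 3) = l/(⅛ - 3) = l/(-23/8) = l*(-8/23) = -8*l/23)
t = 1422900 (t = -3825*(-372) = -5*(-284580) = 1422900)
t + V(1147, B) = 1422900 - 8/23*536 = 1422900 - 4288/23 = 32722412/23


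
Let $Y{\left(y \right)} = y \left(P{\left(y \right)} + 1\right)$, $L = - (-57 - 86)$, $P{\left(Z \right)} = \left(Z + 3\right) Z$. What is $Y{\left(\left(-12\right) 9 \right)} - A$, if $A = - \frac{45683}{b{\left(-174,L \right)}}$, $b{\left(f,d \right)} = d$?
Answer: $- \frac{15918611}{13} \approx -1.2245 \cdot 10^{6}$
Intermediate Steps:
$P{\left(Z \right)} = Z \left(3 + Z\right)$ ($P{\left(Z \right)} = \left(3 + Z\right) Z = Z \left(3 + Z\right)$)
$L = 143$ ($L = - (-57 - 86) = \left(-1\right) \left(-143\right) = 143$)
$A = - \frac{4153}{13}$ ($A = - \frac{45683}{143} = \left(-45683\right) \frac{1}{143} = - \frac{4153}{13} \approx -319.46$)
$Y{\left(y \right)} = y \left(1 + y \left(3 + y\right)\right)$ ($Y{\left(y \right)} = y \left(y \left(3 + y\right) + 1\right) = y \left(1 + y \left(3 + y\right)\right)$)
$Y{\left(\left(-12\right) 9 \right)} - A = \left(-12\right) 9 \left(1 + \left(-12\right) 9 \left(3 - 108\right)\right) - - \frac{4153}{13} = - 108 \left(1 - 108 \left(3 - 108\right)\right) + \frac{4153}{13} = - 108 \left(1 - -11340\right) + \frac{4153}{13} = - 108 \left(1 + 11340\right) + \frac{4153}{13} = \left(-108\right) 11341 + \frac{4153}{13} = -1224828 + \frac{4153}{13} = - \frac{15918611}{13}$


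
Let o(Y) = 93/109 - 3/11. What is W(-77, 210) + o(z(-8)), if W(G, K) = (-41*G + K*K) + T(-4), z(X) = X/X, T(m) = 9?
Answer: 56672630/1199 ≈ 47267.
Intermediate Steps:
z(X) = 1
W(G, K) = 9 + K² - 41*G (W(G, K) = (-41*G + K*K) + 9 = (-41*G + K²) + 9 = (K² - 41*G) + 9 = 9 + K² - 41*G)
o(Y) = 696/1199 (o(Y) = 93*(1/109) - 3*1/11 = 93/109 - 3/11 = 696/1199)
W(-77, 210) + o(z(-8)) = (9 + 210² - 41*(-77)) + 696/1199 = (9 + 44100 + 3157) + 696/1199 = 47266 + 696/1199 = 56672630/1199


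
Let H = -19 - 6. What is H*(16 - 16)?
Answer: 0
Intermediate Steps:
H = -25
H*(16 - 16) = -25*(16 - 16) = -25*0 = 0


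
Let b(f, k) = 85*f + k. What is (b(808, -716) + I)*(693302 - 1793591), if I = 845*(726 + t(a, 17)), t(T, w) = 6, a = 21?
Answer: -755352799656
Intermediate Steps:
I = 618540 (I = 845*(726 + 6) = 845*732 = 618540)
b(f, k) = k + 85*f
(b(808, -716) + I)*(693302 - 1793591) = ((-716 + 85*808) + 618540)*(693302 - 1793591) = ((-716 + 68680) + 618540)*(-1100289) = (67964 + 618540)*(-1100289) = 686504*(-1100289) = -755352799656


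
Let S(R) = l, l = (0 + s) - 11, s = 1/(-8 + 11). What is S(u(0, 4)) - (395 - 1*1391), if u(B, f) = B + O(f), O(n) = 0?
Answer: 2956/3 ≈ 985.33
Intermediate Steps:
s = 1/3 ≈ 0.33333
u(B, f) = B (u(B, f) = B + 0 = B)
l = -32/3 (l = (0 + 1/3) - 11 = 1/3 - 11 = -32/3 ≈ -10.667)
S(R) = -32/3
S(u(0, 4)) - (395 - 1*1391) = -32/3 - (395 - 1*1391) = -32/3 - (395 - 1391) = -32/3 - 1*(-996) = -32/3 + 996 = 2956/3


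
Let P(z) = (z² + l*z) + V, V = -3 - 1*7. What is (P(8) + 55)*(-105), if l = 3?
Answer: -13965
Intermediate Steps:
V = -10 (V = -3 - 7 = -10)
P(z) = -10 + z² + 3*z (P(z) = (z² + 3*z) - 10 = -10 + z² + 3*z)
(P(8) + 55)*(-105) = ((-10 + 8² + 3*8) + 55)*(-105) = ((-10 + 64 + 24) + 55)*(-105) = (78 + 55)*(-105) = 133*(-105) = -13965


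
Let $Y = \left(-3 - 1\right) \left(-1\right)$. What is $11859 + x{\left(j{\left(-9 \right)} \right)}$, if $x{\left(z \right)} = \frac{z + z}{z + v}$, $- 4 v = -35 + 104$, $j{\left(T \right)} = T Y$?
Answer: $\frac{842085}{71} \approx 11860.0$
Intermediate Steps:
$Y = 4$ ($Y = \left(-4\right) \left(-1\right) = 4$)
$j{\left(T \right)} = 4 T$ ($j{\left(T \right)} = T 4 = 4 T$)
$v = - \frac{69}{4}$ ($v = - \frac{-35 + 104}{4} = \left(- \frac{1}{4}\right) 69 = - \frac{69}{4} \approx -17.25$)
$x{\left(z \right)} = \frac{2 z}{- \frac{69}{4} + z}$ ($x{\left(z \right)} = \frac{z + z}{z - \frac{69}{4}} = \frac{2 z}{- \frac{69}{4} + z}$)
$11859 + x{\left(j{\left(-9 \right)} \right)} = 11859 + \frac{8 \cdot 4 \left(-9\right)}{-69 + 4 \cdot 4 \left(-9\right)} = 11859 + 8 \left(-36\right) \frac{1}{-69 + 4 \left(-36\right)} = 11859 + 8 \left(-36\right) \frac{1}{-69 - 144} = 11859 + 8 \left(-36\right) \frac{1}{-213} = 11859 + 8 \left(-36\right) \left(- \frac{1}{213}\right) = 11859 + \frac{96}{71} = \frac{842085}{71}$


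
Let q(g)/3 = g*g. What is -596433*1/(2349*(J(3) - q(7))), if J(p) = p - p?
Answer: 198811/115101 ≈ 1.7273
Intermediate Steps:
q(g) = 3*g**2 (q(g) = 3*(g*g) = 3*g**2)
J(p) = 0
-596433*1/(2349*(J(3) - q(7))) = -596433*1/(2349*(0 - 3*7**2)) = -596433*1/(2349*(0 - 3*49)) = -596433*1/(2349*(0 - 1*147)) = -596433*1/(2349*(0 - 147)) = -596433/(-27*(-147)*(-87)) = -596433/(3969*(-87)) = -596433/(-345303) = -596433*(-1/345303) = 198811/115101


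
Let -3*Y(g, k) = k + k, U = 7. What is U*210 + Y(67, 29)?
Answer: 4352/3 ≈ 1450.7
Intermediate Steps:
Y(g, k) = -2*k/3 (Y(g, k) = -(k + k)/3 = -2*k/3)
U*210 + Y(67, 29) = 7*210 - 2/3*29 = 1470 - 58/3 = 4352/3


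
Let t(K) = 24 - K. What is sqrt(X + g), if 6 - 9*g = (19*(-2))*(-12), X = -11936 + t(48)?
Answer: I*sqrt(12010) ≈ 109.59*I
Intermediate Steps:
X = -11960 (X = -11936 + (24 - 1*48) = -11936 + (24 - 48) = -11936 - 24 = -11960)
g = -50 (g = 2/3 - 19*(-2)*(-12)/9 = 2/3 - (-38)*(-12)/9 = 2/3 - 1/9*456 = 2/3 - 152/3 = -50)
sqrt(X + g) = sqrt(-11960 - 50) = sqrt(-12010) = I*sqrt(12010)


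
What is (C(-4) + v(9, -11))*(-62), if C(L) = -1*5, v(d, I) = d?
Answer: -248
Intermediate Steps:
C(L) = -5
(C(-4) + v(9, -11))*(-62) = (-5 + 9)*(-62) = 4*(-62) = -248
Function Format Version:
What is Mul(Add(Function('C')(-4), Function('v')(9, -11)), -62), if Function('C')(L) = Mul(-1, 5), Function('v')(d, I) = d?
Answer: -248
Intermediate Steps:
Function('C')(L) = -5
Mul(Add(Function('C')(-4), Function('v')(9, -11)), -62) = Mul(Add(-5, 9), -62) = Mul(4, -62) = -248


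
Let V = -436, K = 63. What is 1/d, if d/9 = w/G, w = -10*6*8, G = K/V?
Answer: 7/209280 ≈ 3.3448e-5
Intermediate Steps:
G = -63/436 (G = 63/(-436) = 63*(-1/436) = -63/436 ≈ -0.14450)
w = -480 (w = -60*8 = -480)
d = 209280/7 (d = 9*(-480/(-63/436)) = 9*(-480*(-436/63)) = 9*(69760/21) = 209280/7 ≈ 29897.)
1/d = 1/(209280/7) = 7/209280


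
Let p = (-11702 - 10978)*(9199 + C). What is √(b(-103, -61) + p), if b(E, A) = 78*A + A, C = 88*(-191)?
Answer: √172567301 ≈ 13136.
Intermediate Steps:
C = -16808
b(E, A) = 79*A
p = 172572120 (p = (-11702 - 10978)*(9199 - 16808) = -22680*(-7609) = 172572120)
√(b(-103, -61) + p) = √(79*(-61) + 172572120) = √(-4819 + 172572120) = √172567301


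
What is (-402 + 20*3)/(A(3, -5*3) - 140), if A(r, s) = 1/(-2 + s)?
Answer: 5814/2381 ≈ 2.4418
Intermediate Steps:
(-402 + 20*3)/(A(3, -5*3) - 140) = (-402 + 20*3)/(1/(-2 - 5*3) - 140) = (-402 + 60)/(1/(-2 - 15) - 140) = -342/(1/(-17) - 140) = -342/(-1/17 - 140) = -342/(-2381/17) = -342*(-17/2381) = 5814/2381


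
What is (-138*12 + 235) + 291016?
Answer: 289595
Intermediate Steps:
(-138*12 + 235) + 291016 = (-1656 + 235) + 291016 = -1421 + 291016 = 289595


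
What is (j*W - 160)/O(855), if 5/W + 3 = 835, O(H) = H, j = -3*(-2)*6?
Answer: -6647/35568 ≈ -0.18688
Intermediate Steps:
j = 36 (j = 6*6 = 36)
W = 5/832 (W = 5/(-3 + 835) = 5/832 ≈ 0.0060096)
(j*W - 160)/O(855) = (36*(5/832) - 160)/855 = (45/208 - 160)*(1/855) = -33235/208*1/855 = -6647/35568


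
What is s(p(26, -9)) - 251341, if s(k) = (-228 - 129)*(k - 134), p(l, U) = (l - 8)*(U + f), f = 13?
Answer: -229207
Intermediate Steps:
p(l, U) = (-8 + l)*(13 + U) (p(l, U) = (l - 8)*(U + 13) = (-8 + l)*(13 + U))
s(k) = 47838 - 357*k (s(k) = -357*(-134 + k) = 47838 - 357*k)
s(p(26, -9)) - 251341 = (47838 - 357*(-104 - 8*(-9) + 13*26 - 9*26)) - 251341 = (47838 - 357*(-104 + 72 + 338 - 234)) - 251341 = (47838 - 357*72) - 251341 = (47838 - 25704) - 251341 = 22134 - 251341 = -229207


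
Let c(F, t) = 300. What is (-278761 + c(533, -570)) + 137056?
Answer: -141405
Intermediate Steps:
(-278761 + c(533, -570)) + 137056 = (-278761 + 300) + 137056 = -278461 + 137056 = -141405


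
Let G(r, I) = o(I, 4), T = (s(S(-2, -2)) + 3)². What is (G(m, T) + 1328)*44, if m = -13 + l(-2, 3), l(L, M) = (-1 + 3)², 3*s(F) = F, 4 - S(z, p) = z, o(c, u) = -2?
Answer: 58344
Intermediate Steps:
S(z, p) = 4 - z
s(F) = F/3
l(L, M) = 4 (l(L, M) = 2² = 4)
m = -9 (m = -13 + 4 = -9)
T = 25 (T = ((4 - 1*(-2))/3 + 3)² = ((4 + 2)/3 + 3)² = ((⅓)*6 + 3)² = (2 + 3)² = 5² = 25)
G(r, I) = -2
(G(m, T) + 1328)*44 = (-2 + 1328)*44 = 1326*44 = 58344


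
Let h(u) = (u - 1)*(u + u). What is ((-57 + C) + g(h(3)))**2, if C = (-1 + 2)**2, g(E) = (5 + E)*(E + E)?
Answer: 123904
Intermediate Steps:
h(u) = 2*u*(-1 + u) (h(u) = (-1 + u)*(2*u) = 2*u*(-1 + u))
g(E) = 2*E*(5 + E) (g(E) = (5 + E)*(2*E) = 2*E*(5 + E))
C = 1 (C = 1**2 = 1)
((-57 + C) + g(h(3)))**2 = ((-57 + 1) + 2*(2*3*(-1 + 3))*(5 + 2*3*(-1 + 3)))**2 = (-56 + 2*(2*3*2)*(5 + 2*3*2))**2 = (-56 + 2*12*(5 + 12))**2 = (-56 + 2*12*17)**2 = (-56 + 408)**2 = 352**2 = 123904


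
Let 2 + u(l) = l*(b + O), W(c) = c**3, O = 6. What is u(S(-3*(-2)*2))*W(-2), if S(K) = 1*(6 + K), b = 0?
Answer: -848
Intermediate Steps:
S(K) = 6 + K
u(l) = -2 + 6*l (u(l) = -2 + l*(0 + 6) = -2 + l*6 = -2 + 6*l)
u(S(-3*(-2)*2))*W(-2) = (-2 + 6*(6 - 3*(-2)*2))*(-2)**3 = (-2 + 6*(6 + 6*2))*(-8) = (-2 + 6*(6 + 12))*(-8) = (-2 + 6*18)*(-8) = (-2 + 108)*(-8) = 106*(-8) = -848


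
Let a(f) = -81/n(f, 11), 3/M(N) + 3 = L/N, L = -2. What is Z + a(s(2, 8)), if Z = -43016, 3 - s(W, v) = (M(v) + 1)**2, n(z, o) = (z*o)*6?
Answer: -478858675/11132 ≈ -43016.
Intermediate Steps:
M(N) = 3/(-3 - 2/N)
n(z, o) = 6*o*z (n(z, o) = (o*z)*6 = 6*o*z)
s(W, v) = 3 - (1 - 3*v/(2 + 3*v))**2 (s(W, v) = 3 - (-3*v/(2 + 3*v) + 1)**2 = 3 - (1 - 3*v/(2 + 3*v))**2)
a(f) = -27/(22*f) (a(f) = -81*1/(66*f) = -27/(22*f))
Z + a(s(2, 8)) = -43016 - 27/(22*(3 - 4/(2 + 3*8)**2)) = -43016 - 27/(22*(3 - 4/(2 + 24)**2)) = -43016 - 27/(22*(3 - 4/26**2)) = -43016 - 27/(22*(3 - 4*1/676)) = -43016 - 27/(22*(3 - 1/169)) = -43016 - 27/(22*506/169) = -43016 - 27/22*169/506 = -43016 - 4563/11132 = -478858675/11132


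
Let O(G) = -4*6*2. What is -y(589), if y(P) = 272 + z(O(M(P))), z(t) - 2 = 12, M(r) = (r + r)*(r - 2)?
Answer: -286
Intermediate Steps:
M(r) = 2*r*(-2 + r) (M(r) = (2*r)*(-2 + r) = 2*r*(-2 + r))
O(G) = -48 (O(G) = -24*2 = -48)
z(t) = 14 (z(t) = 2 + 12 = 14)
y(P) = 286 (y(P) = 272 + 14 = 286)
-y(589) = -1*286 = -286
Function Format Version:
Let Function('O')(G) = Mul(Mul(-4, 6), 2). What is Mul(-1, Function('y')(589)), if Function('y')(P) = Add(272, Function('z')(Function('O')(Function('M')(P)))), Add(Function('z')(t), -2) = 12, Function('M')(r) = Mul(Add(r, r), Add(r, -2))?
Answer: -286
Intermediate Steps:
Function('M')(r) = Mul(2, r, Add(-2, r)) (Function('M')(r) = Mul(Mul(2, r), Add(-2, r)) = Mul(2, r, Add(-2, r)))
Function('O')(G) = -48 (Function('O')(G) = Mul(-24, 2) = -48)
Function('z')(t) = 14 (Function('z')(t) = Add(2, 12) = 14)
Function('y')(P) = 286 (Function('y')(P) = Add(272, 14) = 286)
Mul(-1, Function('y')(589)) = Mul(-1, 286) = -286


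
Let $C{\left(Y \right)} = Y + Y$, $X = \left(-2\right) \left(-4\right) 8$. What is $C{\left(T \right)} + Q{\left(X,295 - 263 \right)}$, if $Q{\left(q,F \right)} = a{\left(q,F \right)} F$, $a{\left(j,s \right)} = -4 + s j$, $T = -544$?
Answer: $64320$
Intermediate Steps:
$a{\left(j,s \right)} = -4 + j s$
$X = 64$ ($X = 8 \cdot 8 = 64$)
$Q{\left(q,F \right)} = F \left(-4 + F q\right)$ ($Q{\left(q,F \right)} = \left(-4 + q F\right) F = \left(-4 + F q\right) F = F \left(-4 + F q\right)$)
$C{\left(Y \right)} = 2 Y$
$C{\left(T \right)} + Q{\left(X,295 - 263 \right)} = 2 \left(-544\right) + \left(295 - 263\right) \left(-4 + \left(295 - 263\right) 64\right) = -1088 + 32 \left(-4 + 32 \cdot 64\right) = -1088 + 32 \left(-4 + 2048\right) = -1088 + 32 \cdot 2044 = -1088 + 65408 = 64320$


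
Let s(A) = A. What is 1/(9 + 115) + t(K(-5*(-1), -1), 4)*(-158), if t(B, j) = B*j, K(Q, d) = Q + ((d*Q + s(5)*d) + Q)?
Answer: 1/124 ≈ 0.0080645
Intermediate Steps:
K(Q, d) = 2*Q + 5*d + Q*d (K(Q, d) = Q + ((d*Q + 5*d) + Q) = Q + ((Q*d + 5*d) + Q) = Q + ((5*d + Q*d) + Q) = Q + (Q + 5*d + Q*d) = 2*Q + 5*d + Q*d)
1/(9 + 115) + t(K(-5*(-1), -1), 4)*(-158) = 1/(9 + 115) + ((2*(-5*(-1)) + 5*(-1) - 5*(-1)*(-1))*4)*(-158) = 1/124 + ((2*5 - 5 + 5*(-1))*4)*(-158) = 1/124 + ((10 - 5 - 5)*4)*(-158) = 1/124 + (0*4)*(-158) = 1/124 + 0*(-158) = 1/124 + 0 = 1/124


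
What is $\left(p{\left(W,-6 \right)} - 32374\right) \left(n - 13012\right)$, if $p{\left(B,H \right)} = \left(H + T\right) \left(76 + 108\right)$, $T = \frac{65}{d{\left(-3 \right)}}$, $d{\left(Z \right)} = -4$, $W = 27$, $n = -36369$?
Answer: $1800826308$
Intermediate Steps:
$T = - \frac{65}{4}$ ($T = \frac{65}{-4} = 65 \left(- \frac{1}{4}\right) = - \frac{65}{4} \approx -16.25$)
$p{\left(B,H \right)} = -2990 + 184 H$ ($p{\left(B,H \right)} = \left(H - \frac{65}{4}\right) \left(76 + 108\right) = \left(- \frac{65}{4} + H\right) 184 = -2990 + 184 H$)
$\left(p{\left(W,-6 \right)} - 32374\right) \left(n - 13012\right) = \left(\left(-2990 + 184 \left(-6\right)\right) - 32374\right) \left(-36369 - 13012\right) = \left(\left(-2990 - 1104\right) - 32374\right) \left(-49381\right) = \left(-4094 - 32374\right) \left(-49381\right) = \left(-36468\right) \left(-49381\right) = 1800826308$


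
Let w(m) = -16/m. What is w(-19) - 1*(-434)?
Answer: 8262/19 ≈ 434.84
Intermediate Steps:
w(-19) - 1*(-434) = -16/(-19) - 1*(-434) = -16*(-1/19) + 434 = 16/19 + 434 = 8262/19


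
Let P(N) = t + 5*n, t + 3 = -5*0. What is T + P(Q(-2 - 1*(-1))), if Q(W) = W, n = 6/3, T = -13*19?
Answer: -240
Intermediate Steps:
T = -247
n = 2 (n = 6*(1/3) = 2)
t = -3 (t = -3 - 5*0 = -3 + 0 = -3)
P(N) = 7 (P(N) = -3 + 5*2 = -3 + 10 = 7)
T + P(Q(-2 - 1*(-1))) = -247 + 7 = -240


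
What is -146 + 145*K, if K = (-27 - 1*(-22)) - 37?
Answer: -6236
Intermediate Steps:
K = -42 (K = (-27 + 22) - 37 = -5 - 37 = -42)
-146 + 145*K = -146 + 145*(-42) = -146 - 6090 = -6236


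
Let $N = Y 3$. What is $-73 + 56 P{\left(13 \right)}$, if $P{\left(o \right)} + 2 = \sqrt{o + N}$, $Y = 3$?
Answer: $-185 + 56 \sqrt{22} \approx 77.663$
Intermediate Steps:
$N = 9$ ($N = 3 \cdot 3 = 9$)
$P{\left(o \right)} = -2 + \sqrt{9 + o}$ ($P{\left(o \right)} = -2 + \sqrt{o + 9} = -2 + \sqrt{9 + o}$)
$-73 + 56 P{\left(13 \right)} = -73 + 56 \left(-2 + \sqrt{9 + 13}\right) = -73 + 56 \left(-2 + \sqrt{22}\right) = -73 - \left(112 - 56 \sqrt{22}\right) = -185 + 56 \sqrt{22}$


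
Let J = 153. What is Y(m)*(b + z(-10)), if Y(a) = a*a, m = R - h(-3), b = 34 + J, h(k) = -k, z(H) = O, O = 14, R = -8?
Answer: 24321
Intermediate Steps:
z(H) = 14
b = 187 (b = 34 + 153 = 187)
m = -11 (m = -8 - (-1)*(-3) = -8 - 1*3 = -8 - 3 = -11)
Y(a) = a²
Y(m)*(b + z(-10)) = (-11)²*(187 + 14) = 121*201 = 24321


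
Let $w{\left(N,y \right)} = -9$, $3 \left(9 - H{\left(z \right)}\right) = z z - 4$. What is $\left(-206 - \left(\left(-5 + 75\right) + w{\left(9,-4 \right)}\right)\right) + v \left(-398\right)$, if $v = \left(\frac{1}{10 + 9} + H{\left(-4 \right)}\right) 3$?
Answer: $- \frac{119697}{19} \approx -6299.8$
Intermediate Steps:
$H{\left(z \right)} = \frac{31}{3} - \frac{z^{2}}{3}$ ($H{\left(z \right)} = 9 - \frac{z z - 4}{3} = 9 - \frac{z^{2} - 4}{3} = 9 - \frac{-4 + z^{2}}{3} = 9 - \left(- \frac{4}{3} + \frac{z^{2}}{3}\right) = \frac{31}{3} - \frac{z^{2}}{3}$)
$v = \frac{288}{19}$ ($v = \left(\frac{1}{10 + 9} + \left(\frac{31}{3} - \frac{\left(-4\right)^{2}}{3}\right)\right) 3 = \left(\frac{1}{19} + \left(\frac{31}{3} - \frac{16}{3}\right)\right) 3 = \left(\frac{1}{19} + 5\right) 3 = \frac{96}{19} \cdot 3 = \frac{288}{19} \approx 15.158$)
$\left(-206 - \left(\left(-5 + 75\right) + w{\left(9,-4 \right)}\right)\right) + v \left(-398\right) = \left(-206 - \left(\left(-5 + 75\right) - 9\right)\right) + \frac{288}{19} \left(-398\right) = \left(-206 - \left(70 - 9\right)\right) - \frac{114624}{19} = \left(-206 - 61\right) - \frac{114624}{19} = -267 - \frac{114624}{19} = - \frac{119697}{19}$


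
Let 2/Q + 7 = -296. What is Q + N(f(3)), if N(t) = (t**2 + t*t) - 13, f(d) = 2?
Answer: -1517/303 ≈ -5.0066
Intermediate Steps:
Q = -2/303 (Q = 2/(-7 - 296) = 2/(-303) = 2*(-1/303) = -2/303 ≈ -0.0066007)
N(t) = -13 + 2*t**2 (N(t) = (t**2 + t**2) - 13 = 2*t**2 - 13 = -13 + 2*t**2)
Q + N(f(3)) = -2/303 + (-13 + 2*2**2) = -2/303 + (-13 + 2*4) = -2/303 + (-13 + 8) = -2/303 - 5 = -1517/303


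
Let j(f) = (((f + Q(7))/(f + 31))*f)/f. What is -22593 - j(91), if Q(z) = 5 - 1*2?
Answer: -1378220/61 ≈ -22594.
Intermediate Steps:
Q(z) = 3 (Q(z) = 5 - 2 = 3)
j(f) = (3 + f)/(31 + f) (j(f) = (((f + 3)/(f + 31))*f)/f = (((3 + f)/(31 + f))*f)/f = (f*(3 + f)/(31 + f))/f = (3 + f)/(31 + f))
-22593 - j(91) = -22593 - (3 + 91)/(31 + 91) = -22593 - 94/122 = -22593 - 1*47/61 = -22593 - 47/61 = -1378220/61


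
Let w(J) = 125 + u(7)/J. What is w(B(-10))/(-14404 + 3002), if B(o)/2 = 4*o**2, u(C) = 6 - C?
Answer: -99999/9121600 ≈ -0.010963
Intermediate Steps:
B(o) = 8*o**2 (B(o) = 2*(4*o**2) = 8*o**2)
w(J) = 125 - 1/J (w(J) = 125 + (6 - 1*7)/J = 125 + (6 - 7)/J = 125 - 1/J)
w(B(-10))/(-14404 + 3002) = (125 - 1/(8*(-10)**2))/(-14404 + 3002) = (125 - 1/(8*100))/(-11402) = (125 - 1/800)*(-1/11402) = (99999/800)*(-1/11402) = -99999/9121600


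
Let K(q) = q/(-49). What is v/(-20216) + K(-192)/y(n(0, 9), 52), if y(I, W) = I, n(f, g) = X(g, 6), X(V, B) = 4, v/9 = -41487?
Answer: 2752305/141512 ≈ 19.449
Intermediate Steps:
v = -373383 (v = 9*(-41487) = -373383)
n(f, g) = 4
K(q) = -q/49 (K(q) = q*(-1/49) = -q/49)
v/(-20216) + K(-192)/y(n(0, 9), 52) = -373383/(-20216) - 1/49*(-192)/4 = -373383*(-1/20216) + (192/49)*(1/4) = 373383/20216 + 48/49 = 2752305/141512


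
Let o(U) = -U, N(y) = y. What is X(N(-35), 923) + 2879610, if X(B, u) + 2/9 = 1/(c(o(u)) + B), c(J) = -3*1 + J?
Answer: 24905744959/8649 ≈ 2.8796e+6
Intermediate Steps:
c(J) = -3 + J
X(B, u) = -2/9 + 1/(-3 + B - u) (X(B, u) = -2/9 + 1/((-3 - u) + B) = -2/9 + 1/(-3 + B - u))
X(N(-35), 923) + 2879610 = (-15 - 2*923 + 2*(-35))/(9*(3 + 923 - 1*(-35))) + 2879610 = (-15 - 1846 - 70)/(9*(3 + 923 + 35)) + 2879610 = (1/9)*(-1931)/961 + 2879610 = (1/9)*(1/961)*(-1931) + 2879610 = -1931/8649 + 2879610 = 24905744959/8649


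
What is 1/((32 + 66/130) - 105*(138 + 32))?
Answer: -65/1158137 ≈ -5.6125e-5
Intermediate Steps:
1/((32 + 66/130) - 105*(138 + 32)) = 1/((32 + (1/130)*66) - 105*170) = 1/((32 + 33/65) - 17850) = 1/(2113/65 - 17850) = 1/(-1158137/65) = -65/1158137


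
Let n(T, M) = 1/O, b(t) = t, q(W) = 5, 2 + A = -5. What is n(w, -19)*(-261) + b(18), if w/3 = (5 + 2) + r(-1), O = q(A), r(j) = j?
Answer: -171/5 ≈ -34.200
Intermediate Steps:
A = -7 (A = -2 - 5 = -7)
O = 5
w = 18 (w = 3*((5 + 2) - 1) = 3*(7 - 1) = 3*6 = 18)
n(T, M) = ⅕ (n(T, M) = 1/5 = ⅕)
n(w, -19)*(-261) + b(18) = (⅕)*(-261) + 18 = -261/5 + 18 = -171/5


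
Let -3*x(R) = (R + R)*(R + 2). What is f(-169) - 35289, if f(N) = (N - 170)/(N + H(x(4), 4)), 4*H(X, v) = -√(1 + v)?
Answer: -16125132963/456971 - 1356*√5/456971 ≈ -35287.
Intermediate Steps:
x(R) = -2*R*(2 + R)/3 (x(R) = -(R + R)*(R + 2)/3 = -2*R*(2 + R)/3)
H(X, v) = -√(1 + v)/4 (H(X, v) = (-√(1 + v))/4 = -√(1 + v)/4)
f(N) = (-170 + N)/(N - √5/4) (f(N) = (N - 170)/(N - √(1 + 4)/4) = (-170 + N)/(N - √5/4))
f(-169) - 35289 = 4*(-170 - 169)/(-√5 + 4*(-169)) - 35289 = 4*(-339)/(-√5 - 676) - 35289 = 4*(-339)/(-676 - √5) - 35289 = -1356/(-676 - √5) - 35289 = -35289 - 1356/(-676 - √5)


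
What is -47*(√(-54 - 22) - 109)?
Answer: 5123 - 94*I*√19 ≈ 5123.0 - 409.74*I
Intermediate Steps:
-47*(√(-54 - 22) - 109) = -47*(√(-76) - 109) = -47*(2*I*√19 - 109) = -47*(-109 + 2*I*√19) = 5123 - 94*I*√19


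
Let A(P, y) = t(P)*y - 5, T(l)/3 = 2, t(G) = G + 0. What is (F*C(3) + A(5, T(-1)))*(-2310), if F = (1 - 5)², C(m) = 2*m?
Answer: -279510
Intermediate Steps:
t(G) = G
T(l) = 6 (T(l) = 3*2 = 6)
F = 16 (F = (-4)² = 16)
A(P, y) = -5 + P*y (A(P, y) = P*y - 5 = -5 + P*y)
(F*C(3) + A(5, T(-1)))*(-2310) = (16*(2*3) + (-5 + 5*6))*(-2310) = (16*6 + (-5 + 30))*(-2310) = (96 + 25)*(-2310) = 121*(-2310) = -279510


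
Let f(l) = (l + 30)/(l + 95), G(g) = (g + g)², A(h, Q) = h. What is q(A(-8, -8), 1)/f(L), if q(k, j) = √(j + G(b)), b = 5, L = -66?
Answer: -29*√101/36 ≈ -8.0957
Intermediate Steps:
G(g) = 4*g² (G(g) = (2*g)² = 4*g²)
f(l) = (30 + l)/(95 + l)
q(k, j) = √(100 + j) (q(k, j) = √(j + 4*5²) = √(j + 4*25) = √(j + 100) = √(100 + j))
q(A(-8, -8), 1)/f(L) = √(100 + 1)/(((30 - 66)/(95 - 66))) = √101/((-36/29)) = √101/(((1/29)*(-36))) = √101/(-36/29) = √101*(-29/36) = -29*√101/36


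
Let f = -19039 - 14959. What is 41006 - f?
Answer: 75004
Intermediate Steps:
f = -33998
41006 - f = 41006 - 1*(-33998) = 41006 + 33998 = 75004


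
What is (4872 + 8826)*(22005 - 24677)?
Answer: -36601056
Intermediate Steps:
(4872 + 8826)*(22005 - 24677) = 13698*(-2672) = -36601056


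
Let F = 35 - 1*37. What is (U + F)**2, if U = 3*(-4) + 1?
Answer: 169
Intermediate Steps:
F = -2 (F = 35 - 37 = -2)
U = -11 (U = -12 + 1 = -11)
(U + F)**2 = (-11 - 2)**2 = (-13)**2 = 169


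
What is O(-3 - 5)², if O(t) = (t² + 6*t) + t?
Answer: 64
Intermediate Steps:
O(t) = t² + 7*t
O(-3 - 5)² = ((-3 - 5)*(7 + (-3 - 5)))² = (-8*(7 - 8))² = (-8*(-1))² = 8² = 64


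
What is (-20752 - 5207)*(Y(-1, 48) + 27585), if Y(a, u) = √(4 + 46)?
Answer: -716079015 - 129795*√2 ≈ -7.1626e+8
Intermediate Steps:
Y(a, u) = 5*√2 (Y(a, u) = √50 = 5*√2)
(-20752 - 5207)*(Y(-1, 48) + 27585) = (-20752 - 5207)*(5*√2 + 27585) = -25959*(27585 + 5*√2) = -716079015 - 129795*√2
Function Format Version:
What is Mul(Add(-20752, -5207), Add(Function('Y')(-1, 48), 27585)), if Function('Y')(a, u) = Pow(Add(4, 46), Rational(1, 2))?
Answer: Add(-716079015, Mul(-129795, Pow(2, Rational(1, 2)))) ≈ -7.1626e+8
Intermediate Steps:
Function('Y')(a, u) = Mul(5, Pow(2, Rational(1, 2))) (Function('Y')(a, u) = Pow(50, Rational(1, 2)) = Mul(5, Pow(2, Rational(1, 2))))
Mul(Add(-20752, -5207), Add(Function('Y')(-1, 48), 27585)) = Mul(Add(-20752, -5207), Add(Mul(5, Pow(2, Rational(1, 2))), 27585)) = Mul(-25959, Add(27585, Mul(5, Pow(2, Rational(1, 2))))) = Add(-716079015, Mul(-129795, Pow(2, Rational(1, 2))))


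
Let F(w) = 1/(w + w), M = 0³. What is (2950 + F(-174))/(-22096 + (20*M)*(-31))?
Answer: -1026599/7689408 ≈ -0.13351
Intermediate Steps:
M = 0
F(w) = 1/(2*w)
(2950 + F(-174))/(-22096 + (20*M)*(-31)) = (2950 + (½)/(-174))/(-22096 + (20*0)*(-31)) = (2950 + (½)*(-1/174))/(-22096 + 0*(-31)) = (2950 - 1/348)/(-22096 + 0) = (1026599/348)/(-22096) = (1026599/348)*(-1/22096) = -1026599/7689408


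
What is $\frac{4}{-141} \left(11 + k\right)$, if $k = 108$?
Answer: $- \frac{476}{141} \approx -3.3759$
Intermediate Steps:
$\frac{4}{-141} \left(11 + k\right) = \frac{4}{-141} \left(11 + 108\right) = 4 \left(- \frac{1}{141}\right) 119 = \left(- \frac{4}{141}\right) 119 = - \frac{476}{141}$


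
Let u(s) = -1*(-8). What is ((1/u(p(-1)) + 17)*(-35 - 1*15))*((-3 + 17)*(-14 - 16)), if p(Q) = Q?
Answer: 359625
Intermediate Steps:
u(s) = 8
((1/u(p(-1)) + 17)*(-35 - 1*15))*((-3 + 17)*(-14 - 16)) = ((1/8 + 17)*(-35 - 1*15))*((-3 + 17)*(-14 - 16)) = ((1/8 + 17)*(-35 - 15))*(14*(-30)) = ((137/8)*(-50))*(-420) = -3425/4*(-420) = 359625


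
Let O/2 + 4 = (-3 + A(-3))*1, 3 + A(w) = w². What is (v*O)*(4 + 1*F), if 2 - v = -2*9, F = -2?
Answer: -80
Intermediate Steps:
A(w) = -3 + w²
v = 20 (v = 2 - (-2)*9 = 2 - 1*(-18) = 2 + 18 = 20)
O = -2 (O = -8 + 2*((-3 + (-3 + (-3)²))*1) = -8 + 2*((-3 + (-3 + 9))*1) = -8 + 2*((-3 + 6)*1) = -8 + 2*(3*1) = -8 + 2*3 = -8 + 6 = -2)
(v*O)*(4 + 1*F) = (20*(-2))*(4 + 1*(-2)) = -40*(4 - 2) = -40*2 = -80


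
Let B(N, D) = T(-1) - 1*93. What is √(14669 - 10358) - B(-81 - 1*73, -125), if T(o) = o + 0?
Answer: 94 + 3*√479 ≈ 159.66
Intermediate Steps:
T(o) = o
B(N, D) = -94 (B(N, D) = -1 - 1*93 = -1 - 93 = -94)
√(14669 - 10358) - B(-81 - 1*73, -125) = √(14669 - 10358) - 1*(-94) = √4311 + 94 = 3*√479 + 94 = 94 + 3*√479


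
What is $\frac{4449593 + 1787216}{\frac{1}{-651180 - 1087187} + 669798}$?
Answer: $\frac{10841862950903}{1164354739865} \approx 9.3115$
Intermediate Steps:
$\frac{4449593 + 1787216}{\frac{1}{-651180 - 1087187} + 669798} = \frac{6236809}{\frac{1}{-1738367} + 669798} = \frac{6236809}{- \frac{1}{1738367} + 669798} = \frac{6236809}{\frac{1164354739865}{1738367}} = 6236809 \cdot \frac{1738367}{1164354739865} = \frac{10841862950903}{1164354739865}$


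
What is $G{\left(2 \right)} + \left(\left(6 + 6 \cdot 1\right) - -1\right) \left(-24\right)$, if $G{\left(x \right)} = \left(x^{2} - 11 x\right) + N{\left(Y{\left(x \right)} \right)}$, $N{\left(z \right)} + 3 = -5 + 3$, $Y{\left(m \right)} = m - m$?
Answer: $-335$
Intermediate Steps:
$Y{\left(m \right)} = 0$
$N{\left(z \right)} = -5$ ($N{\left(z \right)} = -3 + \left(-5 + 3\right) = -3 - 2 = -5$)
$G{\left(x \right)} = -5 + x^{2} - 11 x$ ($G{\left(x \right)} = \left(x^{2} - 11 x\right) - 5 = -5 + x^{2} - 11 x$)
$G{\left(2 \right)} + \left(\left(6 + 6 \cdot 1\right) - -1\right) \left(-24\right) = \left(-5 + 2^{2} - 22\right) + \left(\left(6 + 6 \cdot 1\right) - -1\right) \left(-24\right) = \left(-5 + 4 - 22\right) + \left(\left(6 + 6\right) + 1\right) \left(-24\right) = -23 + \left(12 + 1\right) \left(-24\right) = -23 + 13 \left(-24\right) = -23 - 312 = -335$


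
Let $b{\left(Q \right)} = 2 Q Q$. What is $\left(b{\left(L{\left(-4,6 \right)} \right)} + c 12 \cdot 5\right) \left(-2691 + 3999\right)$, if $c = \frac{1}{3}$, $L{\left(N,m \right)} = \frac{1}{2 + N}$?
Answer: $26814$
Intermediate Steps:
$c = \frac{1}{3} \approx 0.33333$
$b{\left(Q \right)} = 2 Q^{2}$
$\left(b{\left(L{\left(-4,6 \right)} \right)} + c 12 \cdot 5\right) \left(-2691 + 3999\right) = \left(2 \left(\frac{1}{2 - 4}\right)^{2} + \frac{1}{3} \cdot 12 \cdot 5\right) \left(-2691 + 3999\right) = \left(2 \left(\frac{1}{-2}\right)^{2} + 4 \cdot 5\right) 1308 = \left(2 \left(- \frac{1}{2}\right)^{2} + 20\right) 1308 = \left(2 \cdot \frac{1}{4} + 20\right) 1308 = \left(\frac{1}{2} + 20\right) 1308 = \frac{41}{2} \cdot 1308 = 26814$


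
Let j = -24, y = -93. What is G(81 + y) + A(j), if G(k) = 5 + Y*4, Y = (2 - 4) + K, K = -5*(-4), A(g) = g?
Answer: 53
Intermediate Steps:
K = 20
Y = 18 (Y = (2 - 4) + 20 = -2 + 20 = 18)
G(k) = 77 (G(k) = 5 + 18*4 = 5 + 72 = 77)
G(81 + y) + A(j) = 77 - 24 = 53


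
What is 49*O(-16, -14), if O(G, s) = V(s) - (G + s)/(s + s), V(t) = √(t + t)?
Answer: -105/2 + 98*I*√7 ≈ -52.5 + 259.28*I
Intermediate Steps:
V(t) = √2*√t (V(t) = √(2*t) = √2*√t)
O(G, s) = √2*√s - (G + s)/(2*s) (O(G, s) = √2*√s - (G + s)/(s + s) = √2*√s - (G + s)/(2*s))
49*O(-16, -14) = 49*((½)*(-1*(-16) - 1*(-14) + 2*√2*(-14)^(3/2))/(-14)) = 49*((½)*(-1/14)*(16 + 14 + 2*√2*(-14*I*√14))) = 49*((½)*(-1/14)*(16 + 14 - 56*I*√7)) = 49*((½)*(-1/14)*(30 - 56*I*√7)) = 49*(-15/14 + 2*I*√7) = -105/2 + 98*I*√7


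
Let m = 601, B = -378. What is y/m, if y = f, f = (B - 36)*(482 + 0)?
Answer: -199548/601 ≈ -332.03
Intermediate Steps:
f = -199548 (f = (-378 - 36)*(482 + 0) = -414*482 = -199548)
y = -199548
y/m = -199548/601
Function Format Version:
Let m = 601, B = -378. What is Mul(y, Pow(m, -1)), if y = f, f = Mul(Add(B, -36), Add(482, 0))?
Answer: Rational(-199548, 601) ≈ -332.03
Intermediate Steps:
f = -199548 (f = Mul(Add(-378, -36), Add(482, 0)) = Mul(-414, 482) = -199548)
y = -199548
Mul(y, Pow(m, -1)) = Mul(-199548, Pow(601, -1)) = Mul(-199548, Rational(1, 601)) = Rational(-199548, 601)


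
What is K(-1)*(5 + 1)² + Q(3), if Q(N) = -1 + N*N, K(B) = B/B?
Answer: 44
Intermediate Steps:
K(B) = 1
Q(N) = -1 + N²
K(-1)*(5 + 1)² + Q(3) = 1*(5 + 1)² + (-1 + 3²) = 1*6² + (-1 + 9) = 1*36 + 8 = 36 + 8 = 44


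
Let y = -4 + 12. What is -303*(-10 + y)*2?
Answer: 1212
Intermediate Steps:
y = 8
-303*(-10 + y)*2 = -303*(-10 + 8)*2 = -(-606)*2 = -303*(-4) = 1212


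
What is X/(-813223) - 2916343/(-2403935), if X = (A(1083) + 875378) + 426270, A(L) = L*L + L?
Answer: -3579592361211/1954935232505 ≈ -1.8311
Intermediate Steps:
A(L) = L + L² (A(L) = L² + L = L + L²)
X = 2475620 (X = (1083*(1 + 1083) + 875378) + 426270 = (1083*1084 + 875378) + 426270 = (1173972 + 875378) + 426270 = 2049350 + 426270 = 2475620)
X/(-813223) - 2916343/(-2403935) = 2475620/(-813223) - 2916343/(-2403935) = 2475620*(-1/813223) - 2916343*(-1/2403935) = -2475620/813223 + 2916343/2403935 = -3579592361211/1954935232505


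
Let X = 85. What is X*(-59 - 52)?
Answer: -9435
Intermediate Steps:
X*(-59 - 52) = 85*(-59 - 52) = 85*(-111) = -9435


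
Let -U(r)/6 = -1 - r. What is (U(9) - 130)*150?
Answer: -10500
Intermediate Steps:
U(r) = 6 + 6*r (U(r) = -6*(-1 - r) = 6 + 6*r)
(U(9) - 130)*150 = ((6 + 6*9) - 130)*150 = ((6 + 54) - 130)*150 = (60 - 130)*150 = -70*150 = -10500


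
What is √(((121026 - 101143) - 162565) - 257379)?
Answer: I*√400061 ≈ 632.5*I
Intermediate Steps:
√(((121026 - 101143) - 162565) - 257379) = √((19883 - 162565) - 257379) = √(-142682 - 257379) = √(-400061) = I*√400061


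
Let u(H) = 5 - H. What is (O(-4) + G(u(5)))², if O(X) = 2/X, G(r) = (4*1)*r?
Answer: ¼ ≈ 0.25000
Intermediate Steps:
G(r) = 4*r
(O(-4) + G(u(5)))² = (2/(-4) + 4*(5 - 1*5))² = (2*(-¼) + 4*(5 - 5))² = (-½ + 4*0)² = (-½ + 0)² = (-½)² = ¼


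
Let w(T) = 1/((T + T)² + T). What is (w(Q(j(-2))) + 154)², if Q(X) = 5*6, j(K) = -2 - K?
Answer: 312504478441/13176900 ≈ 23716.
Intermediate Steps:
Q(X) = 30
w(T) = 1/(T + 4*T²) (w(T) = 1/((2*T)² + T) = 1/(4*T² + T) = 1/(T + 4*T²))
(w(Q(j(-2))) + 154)² = (1/(30*(1 + 4*30)) + 154)² = (1/(30*(1 + 120)) + 154)² = ((1/30)/121 + 154)² = ((1/30)*(1/121) + 154)² = (1/3630 + 154)² = (559021/3630)² = 312504478441/13176900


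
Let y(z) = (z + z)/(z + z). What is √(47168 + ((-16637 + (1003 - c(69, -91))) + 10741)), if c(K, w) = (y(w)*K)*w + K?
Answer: √48485 ≈ 220.19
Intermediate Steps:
y(z) = 1 (y(z) = (2*z)/((2*z)) = (2*z)*(1/(2*z)) = 1)
c(K, w) = K + K*w (c(K, w) = (1*K)*w + K = K*w + K = K + K*w)
√(47168 + ((-16637 + (1003 - c(69, -91))) + 10741)) = √(47168 + ((-16637 + (1003 - 69*(1 - 91))) + 10741)) = √(47168 + ((-16637 + (1003 - 69*(-90))) + 10741)) = √(47168 + ((-16637 + (1003 - 1*(-6210))) + 10741)) = √(47168 + ((-16637 + (1003 + 6210)) + 10741)) = √(47168 + ((-16637 + 7213) + 10741)) = √(47168 + (-9424 + 10741)) = √(47168 + 1317) = √48485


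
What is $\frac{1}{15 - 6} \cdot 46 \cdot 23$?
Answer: $\frac{1058}{9} \approx 117.56$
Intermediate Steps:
$\frac{1}{15 - 6} \cdot 46 \cdot 23 = \frac{1}{9} \cdot 46 \cdot 23 = \frac{46}{9} \cdot 23 = \frac{1058}{9}$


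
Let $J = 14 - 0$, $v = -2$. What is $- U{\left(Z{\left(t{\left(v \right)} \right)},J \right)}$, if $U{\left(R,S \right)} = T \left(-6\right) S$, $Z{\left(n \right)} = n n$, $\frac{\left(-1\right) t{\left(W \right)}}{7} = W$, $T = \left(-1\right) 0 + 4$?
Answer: $336$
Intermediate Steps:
$T = 4$ ($T = 0 + 4 = 4$)
$t{\left(W \right)} = - 7 W$
$J = 14$ ($J = 14 + 0 = 14$)
$Z{\left(n \right)} = n^{2}$
$U{\left(R,S \right)} = - 24 S$ ($U{\left(R,S \right)} = 4 \left(-6\right) S = - 24 S$)
$- U{\left(Z{\left(t{\left(v \right)} \right)},J \right)} = - \left(-24\right) 14 = \left(-1\right) \left(-336\right) = 336$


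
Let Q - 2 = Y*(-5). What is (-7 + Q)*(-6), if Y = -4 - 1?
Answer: -120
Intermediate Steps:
Y = -5
Q = 27 (Q = 2 - 5*(-5) = 2 + 25 = 27)
(-7 + Q)*(-6) = (-7 + 27)*(-6) = 20*(-6) = -120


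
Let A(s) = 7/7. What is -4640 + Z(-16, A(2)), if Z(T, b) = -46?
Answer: -4686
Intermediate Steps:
A(s) = 1 (A(s) = 7*(1/7) = 1)
-4640 + Z(-16, A(2)) = -4640 - 46 = -4686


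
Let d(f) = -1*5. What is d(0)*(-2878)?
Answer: 14390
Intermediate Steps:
d(f) = -5
d(0)*(-2878) = -5*(-2878) = 14390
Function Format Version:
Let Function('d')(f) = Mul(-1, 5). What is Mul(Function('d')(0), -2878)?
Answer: 14390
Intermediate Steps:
Function('d')(f) = -5
Mul(Function('d')(0), -2878) = Mul(-5, -2878) = 14390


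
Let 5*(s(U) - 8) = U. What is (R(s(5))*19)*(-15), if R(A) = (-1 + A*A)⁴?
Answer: -11673600000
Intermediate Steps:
s(U) = 8 + U/5
R(A) = (-1 + A²)⁴
(R(s(5))*19)*(-15) = ((-1 + (8 + (⅕)*5)²)⁴*19)*(-15) = ((-1 + (8 + 1)²)⁴*19)*(-15) = ((-1 + 9²)⁴*19)*(-15) = ((-1 + 81)⁴*19)*(-15) = (80⁴*19)*(-15) = (40960000*19)*(-15) = 778240000*(-15) = -11673600000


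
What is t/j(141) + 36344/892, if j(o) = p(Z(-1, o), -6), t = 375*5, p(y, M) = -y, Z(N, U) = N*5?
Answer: 92711/223 ≈ 415.74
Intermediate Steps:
Z(N, U) = 5*N
t = 1875
j(o) = 5 (j(o) = -5*(-1) = -1*(-5) = 5)
t/j(141) + 36344/892 = 1875/5 + 36344/892 = 1875*(⅕) + 36344*(1/892) = 375 + 9086/223 = 92711/223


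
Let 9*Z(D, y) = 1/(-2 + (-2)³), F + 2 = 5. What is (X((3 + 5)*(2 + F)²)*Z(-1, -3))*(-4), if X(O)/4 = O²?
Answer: 64000/9 ≈ 7111.1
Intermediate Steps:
F = 3 (F = -2 + 5 = 3)
Z(D, y) = -1/90 (Z(D, y) = 1/(9*(-2 + (-2)³)) = 1/(9*(-2 - 8)) = (⅑)/(-10) = (⅑)*(-⅒) = -1/90)
X(O) = 4*O²
(X((3 + 5)*(2 + F)²)*Z(-1, -3))*(-4) = ((4*((3 + 5)*(2 + 3)²)²)*(-1/90))*(-4) = ((4*(8*5²)²)*(-1/90))*(-4) = ((4*(8*25)²)*(-1/90))*(-4) = ((4*200²)*(-1/90))*(-4) = ((4*40000)*(-1/90))*(-4) = (160000*(-1/90))*(-4) = -16000/9*(-4) = 64000/9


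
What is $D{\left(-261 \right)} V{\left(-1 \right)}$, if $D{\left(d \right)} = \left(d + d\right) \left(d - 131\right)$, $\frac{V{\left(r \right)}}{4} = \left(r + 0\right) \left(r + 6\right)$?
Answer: $-4092480$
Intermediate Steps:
$V{\left(r \right)} = 4 r \left(6 + r\right)$ ($V{\left(r \right)} = 4 \left(r + 0\right) \left(r + 6\right) = 4 r \left(6 + r\right)$)
$D{\left(d \right)} = 2 d \left(-131 + d\right)$
$D{\left(-261 \right)} V{\left(-1 \right)} = 2 \left(-261\right) \left(-131 - 261\right) 4 \left(-1\right) \left(6 - 1\right) = 2 \left(-261\right) \left(-392\right) 4 \left(-1\right) 5 = 204624 \left(-20\right) = -4092480$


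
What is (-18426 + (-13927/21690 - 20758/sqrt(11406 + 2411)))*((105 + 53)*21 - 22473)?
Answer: 510383528159/1446 + 397619490*sqrt(13817)/13817 ≈ 3.5634e+8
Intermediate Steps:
(-18426 + (-13927/21690 - 20758/sqrt(11406 + 2411)))*((105 + 53)*21 - 22473) = (-18426 + (-13927*1/21690 - 20758*sqrt(13817)/13817))*(158*21 - 22473) = (-18426 + (-13927/21690 - 20758*sqrt(13817)/13817))*(3318 - 22473) = (-18426 + (-13927/21690 - 20758*sqrt(13817)/13817))*(-19155) = (-399673867/21690 - 20758*sqrt(13817)/13817)*(-19155) = 510383528159/1446 + 397619490*sqrt(13817)/13817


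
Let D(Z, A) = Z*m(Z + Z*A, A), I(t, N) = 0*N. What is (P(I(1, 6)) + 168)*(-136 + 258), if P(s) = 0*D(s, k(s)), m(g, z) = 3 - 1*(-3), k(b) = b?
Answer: 20496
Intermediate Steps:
I(t, N) = 0
m(g, z) = 6 (m(g, z) = 3 + 3 = 6)
D(Z, A) = 6*Z (D(Z, A) = Z*6 = 6*Z)
P(s) = 0 (P(s) = 0*(6*s) = 0)
(P(I(1, 6)) + 168)*(-136 + 258) = (0 + 168)*(-136 + 258) = 168*122 = 20496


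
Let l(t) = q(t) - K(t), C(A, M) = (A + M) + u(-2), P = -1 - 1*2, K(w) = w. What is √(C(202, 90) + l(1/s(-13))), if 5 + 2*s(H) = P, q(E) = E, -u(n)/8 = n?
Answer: 2*√77 ≈ 17.550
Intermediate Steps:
u(n) = -8*n
P = -3 (P = -1 - 2 = -3)
s(H) = -4 (s(H) = -5/2 + (½)*(-3) = -5/2 - 3/2 = -4)
C(A, M) = 16 + A + M (C(A, M) = (A + M) - 8*(-2) = (A + M) + 16 = 16 + A + M)
l(t) = 0 (l(t) = t - t = 0)
√(C(202, 90) + l(1/s(-13))) = √((16 + 202 + 90) + 0) = √(308 + 0) = √308 = 2*√77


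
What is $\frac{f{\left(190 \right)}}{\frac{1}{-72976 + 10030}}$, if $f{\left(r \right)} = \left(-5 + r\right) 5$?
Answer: $-58225050$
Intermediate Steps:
$f{\left(r \right)} = -25 + 5 r$
$\frac{f{\left(190 \right)}}{\frac{1}{-72976 + 10030}} = \frac{-25 + 5 \cdot 190}{\frac{1}{-72976 + 10030}} = \frac{-25 + 950}{\frac{1}{-62946}} = \frac{925}{- \frac{1}{62946}} = 925 \left(-62946\right) = -58225050$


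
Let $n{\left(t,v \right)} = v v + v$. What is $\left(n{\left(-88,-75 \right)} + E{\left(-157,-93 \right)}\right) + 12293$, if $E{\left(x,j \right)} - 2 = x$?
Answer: $17688$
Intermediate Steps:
$E{\left(x,j \right)} = 2 + x$
$n{\left(t,v \right)} = v + v^{2}$ ($n{\left(t,v \right)} = v^{2} + v = v + v^{2}$)
$\left(n{\left(-88,-75 \right)} + E{\left(-157,-93 \right)}\right) + 12293 = \left(- 75 \left(1 - 75\right) + \left(2 - 157\right)\right) + 12293 = \left(\left(-75\right) \left(-74\right) - 155\right) + 12293 = \left(5550 - 155\right) + 12293 = 5395 + 12293 = 17688$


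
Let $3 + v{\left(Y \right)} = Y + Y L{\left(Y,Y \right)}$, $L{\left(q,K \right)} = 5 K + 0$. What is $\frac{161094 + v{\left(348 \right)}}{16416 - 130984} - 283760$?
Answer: $- \frac{32510582639}{114568} \approx -2.8377 \cdot 10^{5}$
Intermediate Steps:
$L{\left(q,K \right)} = 5 K$
$v{\left(Y \right)} = -3 + Y + 5 Y^{2}$ ($v{\left(Y \right)} = -3 + \left(Y + Y 5 Y\right) = -3 + \left(Y + 5 Y^{2}\right) = -3 + Y + 5 Y^{2}$)
$\frac{161094 + v{\left(348 \right)}}{16416 - 130984} - 283760 = \frac{161094 + \left(-3 + 348 + 5 \cdot 348^{2}\right)}{16416 - 130984} - 283760 = \frac{161094 + \left(-3 + 348 + 5 \cdot 121104\right)}{-114568} - 283760 = \left(161094 + \left(-3 + 348 + 605520\right)\right) \left(- \frac{1}{114568}\right) - 283760 = \left(161094 + 605865\right) \left(- \frac{1}{114568}\right) - 283760 = 766959 \left(- \frac{1}{114568}\right) - 283760 = - \frac{766959}{114568} - 283760 = - \frac{32510582639}{114568}$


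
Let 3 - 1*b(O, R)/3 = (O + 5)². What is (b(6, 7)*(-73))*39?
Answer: 1007838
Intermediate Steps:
b(O, R) = 9 - 3*(5 + O)² (b(O, R) = 9 - 3*(O + 5)² = 9 - 3*(5 + O)²)
(b(6, 7)*(-73))*39 = ((9 - 3*(5 + 6)²)*(-73))*39 = ((9 - 3*11²)*(-73))*39 = ((9 - 3*121)*(-73))*39 = ((9 - 363)*(-73))*39 = -354*(-73)*39 = 25842*39 = 1007838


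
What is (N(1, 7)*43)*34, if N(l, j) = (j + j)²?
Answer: 286552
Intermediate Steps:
N(l, j) = 4*j² (N(l, j) = (2*j)² = 4*j²)
(N(1, 7)*43)*34 = ((4*7²)*43)*34 = ((4*49)*43)*34 = (196*43)*34 = 8428*34 = 286552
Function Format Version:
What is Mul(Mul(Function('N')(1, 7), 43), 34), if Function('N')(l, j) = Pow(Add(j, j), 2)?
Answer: 286552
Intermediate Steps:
Function('N')(l, j) = Mul(4, Pow(j, 2)) (Function('N')(l, j) = Pow(Mul(2, j), 2) = Mul(4, Pow(j, 2)))
Mul(Mul(Function('N')(1, 7), 43), 34) = Mul(Mul(Mul(4, Pow(7, 2)), 43), 34) = Mul(Mul(Mul(4, 49), 43), 34) = Mul(Mul(196, 43), 34) = Mul(8428, 34) = 286552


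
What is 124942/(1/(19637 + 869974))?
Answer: 111149777562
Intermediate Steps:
124942/(1/(19637 + 869974)) = 124942/(1/889611) = 124942*889611 = 111149777562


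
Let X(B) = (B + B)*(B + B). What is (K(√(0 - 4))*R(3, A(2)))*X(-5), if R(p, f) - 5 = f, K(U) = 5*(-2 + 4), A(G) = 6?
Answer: 11000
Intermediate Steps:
K(U) = 10 (K(U) = 5*2 = 10)
R(p, f) = 5 + f
X(B) = 4*B² (X(B) = (2*B)*(2*B) = 4*B²)
(K(√(0 - 4))*R(3, A(2)))*X(-5) = (10*(5 + 6))*(4*(-5)²) = (10*11)*(4*25) = 110*100 = 11000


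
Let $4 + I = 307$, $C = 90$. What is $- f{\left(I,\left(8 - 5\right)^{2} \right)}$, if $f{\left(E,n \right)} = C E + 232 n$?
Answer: $-29358$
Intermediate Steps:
$I = 303$ ($I = -4 + 307 = 303$)
$f{\left(E,n \right)} = 90 E + 232 n$
$- f{\left(I,\left(8 - 5\right)^{2} \right)} = - (90 \cdot 303 + 232 \left(8 - 5\right)^{2}) = - (27270 + 232 \cdot 3^{2}) = - (27270 + 232 \cdot 9) = - (27270 + 2088) = \left(-1\right) 29358 = -29358$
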